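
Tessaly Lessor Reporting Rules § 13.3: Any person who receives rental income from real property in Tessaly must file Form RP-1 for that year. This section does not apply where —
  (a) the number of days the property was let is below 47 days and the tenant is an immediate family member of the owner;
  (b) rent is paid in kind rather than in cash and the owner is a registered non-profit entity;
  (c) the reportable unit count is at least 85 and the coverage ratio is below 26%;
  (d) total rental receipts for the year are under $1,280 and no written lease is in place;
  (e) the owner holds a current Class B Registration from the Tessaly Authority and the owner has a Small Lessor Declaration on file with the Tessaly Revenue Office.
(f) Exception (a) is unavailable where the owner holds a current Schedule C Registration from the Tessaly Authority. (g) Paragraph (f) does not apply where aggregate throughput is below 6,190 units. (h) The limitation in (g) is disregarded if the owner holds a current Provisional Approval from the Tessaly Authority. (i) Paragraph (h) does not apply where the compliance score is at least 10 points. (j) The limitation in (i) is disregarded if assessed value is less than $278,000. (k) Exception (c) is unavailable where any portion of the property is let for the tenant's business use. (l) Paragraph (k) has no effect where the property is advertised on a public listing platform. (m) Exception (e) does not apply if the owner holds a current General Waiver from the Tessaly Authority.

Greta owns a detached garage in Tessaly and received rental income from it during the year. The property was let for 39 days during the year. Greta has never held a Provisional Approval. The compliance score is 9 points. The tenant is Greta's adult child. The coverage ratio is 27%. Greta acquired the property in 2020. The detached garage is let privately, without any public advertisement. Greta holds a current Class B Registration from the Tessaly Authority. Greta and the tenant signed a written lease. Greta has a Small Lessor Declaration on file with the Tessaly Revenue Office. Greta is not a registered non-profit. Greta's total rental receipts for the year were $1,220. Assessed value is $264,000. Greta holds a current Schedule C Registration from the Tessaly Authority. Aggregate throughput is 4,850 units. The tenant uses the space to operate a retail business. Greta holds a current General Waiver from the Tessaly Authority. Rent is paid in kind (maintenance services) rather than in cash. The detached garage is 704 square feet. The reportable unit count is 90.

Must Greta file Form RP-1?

Exception (a) is satisfied on its face — the number of days the property was let is 39 days, below the 47 days limit; the tenant is an immediate family member. Considering the limiting provisions: (f) operates (a current Schedule C Registration is held), but is overridden by (g): (g) operates against (f): aggregate throughput is 4,850 units, below the 6,190 units limit. (h) is not triggered (no current Provisional Approval is held), so (g) stands. (a) remains available.
Exception (b) does not apply: Greta is not a registered non-profit.
Exception (c) does not apply: the coverage ratio is 27%, not below 26%.
Exception (d) does not apply: a written lease is in place.
Exception (e)'s conditions are all satisfied: a current Class B Registration is held; a Small Lessor Declaration is on file. But applying paragraph (m): (m) is engaged — a current General Waiver is held. So (e) is unavailable.

No — exception (a) applies; Greta is not required to file Form RP-1.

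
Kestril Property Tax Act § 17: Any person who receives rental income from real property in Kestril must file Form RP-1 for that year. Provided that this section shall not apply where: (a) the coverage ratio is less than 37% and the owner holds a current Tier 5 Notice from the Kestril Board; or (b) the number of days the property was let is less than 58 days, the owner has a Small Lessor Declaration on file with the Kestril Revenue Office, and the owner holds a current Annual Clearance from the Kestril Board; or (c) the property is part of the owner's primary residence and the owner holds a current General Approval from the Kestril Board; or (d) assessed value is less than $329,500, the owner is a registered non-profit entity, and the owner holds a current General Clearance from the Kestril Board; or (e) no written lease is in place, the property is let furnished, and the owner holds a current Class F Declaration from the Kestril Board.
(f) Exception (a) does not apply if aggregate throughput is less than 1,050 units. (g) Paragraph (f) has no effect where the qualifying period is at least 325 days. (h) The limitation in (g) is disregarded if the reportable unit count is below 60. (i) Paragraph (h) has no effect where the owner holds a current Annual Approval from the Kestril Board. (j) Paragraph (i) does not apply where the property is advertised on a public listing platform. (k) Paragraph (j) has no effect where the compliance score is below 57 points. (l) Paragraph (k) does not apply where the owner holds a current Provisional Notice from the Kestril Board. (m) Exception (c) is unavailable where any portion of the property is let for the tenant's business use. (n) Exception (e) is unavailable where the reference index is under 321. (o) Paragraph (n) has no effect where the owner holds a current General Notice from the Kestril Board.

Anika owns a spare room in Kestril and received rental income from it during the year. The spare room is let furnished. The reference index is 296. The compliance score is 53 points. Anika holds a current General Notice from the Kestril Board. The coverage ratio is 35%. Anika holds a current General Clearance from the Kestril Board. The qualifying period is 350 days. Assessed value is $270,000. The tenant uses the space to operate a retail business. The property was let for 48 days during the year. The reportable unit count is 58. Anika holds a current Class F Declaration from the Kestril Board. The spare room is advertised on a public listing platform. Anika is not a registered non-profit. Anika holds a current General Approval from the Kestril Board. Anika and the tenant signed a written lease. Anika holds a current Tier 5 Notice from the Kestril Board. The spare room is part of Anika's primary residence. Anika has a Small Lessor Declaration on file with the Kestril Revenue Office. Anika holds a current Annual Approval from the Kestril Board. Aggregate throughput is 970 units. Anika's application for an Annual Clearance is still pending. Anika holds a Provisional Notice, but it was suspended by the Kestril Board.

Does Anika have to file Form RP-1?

All of (a)'s requirements are met (the coverage ratio is 35%, less than the 37% limit; a current Tier 5 Notice is held). Applying paragraphs (f)–(l): (f) applies (aggregate throughput is 970 units, less than the 1,050 units limit), but yields to (g): (g) applies — the qualifying period is 350 days, meeting the 325 days threshold. (h) applies (the reportable unit count is 58, below the 60 limit), but is displaced by (i): (i) operates against (h): a current Annual Approval is held. (j) would limit (i) — the property is publicly advertised — but (k) sets (j) aside: (k) is triggered — the compliance score is 53 points, below the 57 points limit. (l) is not engaged (the Provisional Notice is not current), so (k) stands. So (a) applies.
Exception (b) does not apply: the Annual Clearance is not current.
Exception (c): the spare room is part of the primary residence; a current General Approval is held — every condition holds. Turning to paragraph (m): (m) is triggered — the space is let for business use. So (c) is unavailable.
Exception (d) does not apply: Anika is not a registered non-profit.
Exception (e) does not apply: a written lease is in place.

No — exception (a) applies; Anika is not required to file Form RP-1.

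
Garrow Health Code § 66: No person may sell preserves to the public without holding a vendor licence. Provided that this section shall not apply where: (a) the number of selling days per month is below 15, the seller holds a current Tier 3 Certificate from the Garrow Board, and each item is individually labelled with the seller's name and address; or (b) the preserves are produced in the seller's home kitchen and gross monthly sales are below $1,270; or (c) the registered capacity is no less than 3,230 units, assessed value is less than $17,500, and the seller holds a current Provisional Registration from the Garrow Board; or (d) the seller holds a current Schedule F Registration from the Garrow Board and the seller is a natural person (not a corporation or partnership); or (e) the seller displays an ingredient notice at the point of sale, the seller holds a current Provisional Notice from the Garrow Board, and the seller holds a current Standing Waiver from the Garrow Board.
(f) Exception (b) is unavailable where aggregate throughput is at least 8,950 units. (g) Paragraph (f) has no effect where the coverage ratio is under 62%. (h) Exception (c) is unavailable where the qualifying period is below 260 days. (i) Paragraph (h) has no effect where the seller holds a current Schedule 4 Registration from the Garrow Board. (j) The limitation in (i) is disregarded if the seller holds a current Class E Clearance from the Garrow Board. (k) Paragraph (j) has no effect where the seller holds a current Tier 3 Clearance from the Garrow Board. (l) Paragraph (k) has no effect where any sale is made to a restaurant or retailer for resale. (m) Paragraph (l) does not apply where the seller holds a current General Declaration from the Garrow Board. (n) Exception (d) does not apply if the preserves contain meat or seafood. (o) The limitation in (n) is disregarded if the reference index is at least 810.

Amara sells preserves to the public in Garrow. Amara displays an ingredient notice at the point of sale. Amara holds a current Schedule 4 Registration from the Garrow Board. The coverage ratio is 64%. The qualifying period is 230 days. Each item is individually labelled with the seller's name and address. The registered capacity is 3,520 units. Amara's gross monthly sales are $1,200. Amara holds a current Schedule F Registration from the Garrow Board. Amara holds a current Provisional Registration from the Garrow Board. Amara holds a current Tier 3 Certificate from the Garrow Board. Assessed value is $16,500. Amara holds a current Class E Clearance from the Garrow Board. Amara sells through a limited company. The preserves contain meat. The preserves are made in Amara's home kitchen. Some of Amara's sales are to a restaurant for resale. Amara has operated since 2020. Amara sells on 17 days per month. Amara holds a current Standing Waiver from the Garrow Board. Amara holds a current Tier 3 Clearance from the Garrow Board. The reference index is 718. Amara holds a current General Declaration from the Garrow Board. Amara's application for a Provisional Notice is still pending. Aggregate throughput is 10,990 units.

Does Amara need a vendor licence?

No — exception (c) applies; Amara is not required to hold a vendor licence.

Exception (a) fails — the number of selling days per month is 17, not below 15.
All of (b)'s requirements are met (the preserves are home-kitchen produced; gross monthly sales are $1,200, below the $1,270 limit). Turning to paragraphs (f)–(g): (f) is engaged — aggregate throughput is 10,990 units, meeting the 8,950 units threshold. (g) does not operate here (the coverage ratio is 64%, not under 62%), so (f) stands. (b) is therefore removed.
All of (c)'s requirements are met (the registered capacity is 3,520 units, meeting the 3,230 units threshold; assessed value is $16,500, less than the $17,500 limit; a current Provisional Registration is held). Applying paragraphs (h)–(m): (h) would limit (c) — the qualifying period is 230 days, below the 260 days limit — but (i) sets (h) aside: (i) is triggered — a current Schedule 4 Registration is held. (j) would limit (i) — a current Class E Clearance is held — but (k) sets (j) aside: (k) is engaged — a current Tier 3 Clearance is held. (l) would limit (k) — some sales are to a restaurant for resale — but (m) sets (l) aside: (m) operates against (l): a current General Declaration is held. (c) remains available.
Exception (d) requires that the seller is a natural person (not a corporation or partnership); but the seller operates through a limited company, so (d) is unavailable.
Exception (e) fails — the Provisional Notice is not current.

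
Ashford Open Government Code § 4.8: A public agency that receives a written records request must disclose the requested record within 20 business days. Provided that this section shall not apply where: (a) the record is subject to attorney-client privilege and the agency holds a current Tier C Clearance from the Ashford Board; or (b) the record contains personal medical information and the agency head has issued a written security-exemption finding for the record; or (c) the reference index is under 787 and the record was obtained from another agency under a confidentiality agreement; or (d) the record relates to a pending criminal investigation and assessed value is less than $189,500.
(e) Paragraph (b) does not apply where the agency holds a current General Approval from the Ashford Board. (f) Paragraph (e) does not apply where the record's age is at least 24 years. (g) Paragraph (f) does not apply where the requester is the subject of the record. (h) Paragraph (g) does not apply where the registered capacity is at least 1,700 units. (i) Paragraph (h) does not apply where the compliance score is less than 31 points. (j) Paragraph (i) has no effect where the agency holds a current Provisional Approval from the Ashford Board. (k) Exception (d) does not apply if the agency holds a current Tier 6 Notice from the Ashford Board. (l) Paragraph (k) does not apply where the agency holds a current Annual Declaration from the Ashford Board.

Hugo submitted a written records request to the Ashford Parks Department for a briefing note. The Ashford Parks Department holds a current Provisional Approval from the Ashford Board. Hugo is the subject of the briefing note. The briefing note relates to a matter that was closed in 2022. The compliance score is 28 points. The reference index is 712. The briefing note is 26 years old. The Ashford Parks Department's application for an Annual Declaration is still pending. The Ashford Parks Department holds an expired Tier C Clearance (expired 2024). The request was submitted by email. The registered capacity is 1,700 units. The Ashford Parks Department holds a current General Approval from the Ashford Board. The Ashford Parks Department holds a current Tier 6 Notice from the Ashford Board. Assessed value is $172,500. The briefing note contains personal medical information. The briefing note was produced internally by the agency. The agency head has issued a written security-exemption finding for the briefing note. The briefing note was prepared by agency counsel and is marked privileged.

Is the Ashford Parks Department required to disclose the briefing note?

No — exception (b) applies; the Ashford Parks Department is not required to disclose the briefing note.

Exception (a) requires that the agency holds a current Tier C Clearance from the Ashford Board; but there is no Tier C Clearance in force, so (a) is unavailable.
Exception (b) is satisfied on its face — the briefing note contains personal medical information; a written security-exemption finding has been issued. As to paragraphs (e)–(j): (e) operates (a current General Approval is held), but is displaced by (f): (f) operates against (e): the record's age is 26 years, meeting the 24 years threshold. (g) would limit (f) — Hugo is the subject of the briefing note — but (h) sets (g) aside: (h) operates — the registered capacity is 1,700 units, meeting the 1,700 units threshold. (i) is engaged (the compliance score is 28 points, less than the 31 points limit), but is overridden by (j): (j) operates — a current Provisional Approval is held. Exception (b) stands.
Exception (c) requires that the record was obtained from another agency under a confidentiality agreement; but the briefing note was produced internally, so (c) is unavailable.
Exception (d) requires that the record relates to a pending criminal investigation; but the briefing note relates to a closed matter, so (d) is unavailable.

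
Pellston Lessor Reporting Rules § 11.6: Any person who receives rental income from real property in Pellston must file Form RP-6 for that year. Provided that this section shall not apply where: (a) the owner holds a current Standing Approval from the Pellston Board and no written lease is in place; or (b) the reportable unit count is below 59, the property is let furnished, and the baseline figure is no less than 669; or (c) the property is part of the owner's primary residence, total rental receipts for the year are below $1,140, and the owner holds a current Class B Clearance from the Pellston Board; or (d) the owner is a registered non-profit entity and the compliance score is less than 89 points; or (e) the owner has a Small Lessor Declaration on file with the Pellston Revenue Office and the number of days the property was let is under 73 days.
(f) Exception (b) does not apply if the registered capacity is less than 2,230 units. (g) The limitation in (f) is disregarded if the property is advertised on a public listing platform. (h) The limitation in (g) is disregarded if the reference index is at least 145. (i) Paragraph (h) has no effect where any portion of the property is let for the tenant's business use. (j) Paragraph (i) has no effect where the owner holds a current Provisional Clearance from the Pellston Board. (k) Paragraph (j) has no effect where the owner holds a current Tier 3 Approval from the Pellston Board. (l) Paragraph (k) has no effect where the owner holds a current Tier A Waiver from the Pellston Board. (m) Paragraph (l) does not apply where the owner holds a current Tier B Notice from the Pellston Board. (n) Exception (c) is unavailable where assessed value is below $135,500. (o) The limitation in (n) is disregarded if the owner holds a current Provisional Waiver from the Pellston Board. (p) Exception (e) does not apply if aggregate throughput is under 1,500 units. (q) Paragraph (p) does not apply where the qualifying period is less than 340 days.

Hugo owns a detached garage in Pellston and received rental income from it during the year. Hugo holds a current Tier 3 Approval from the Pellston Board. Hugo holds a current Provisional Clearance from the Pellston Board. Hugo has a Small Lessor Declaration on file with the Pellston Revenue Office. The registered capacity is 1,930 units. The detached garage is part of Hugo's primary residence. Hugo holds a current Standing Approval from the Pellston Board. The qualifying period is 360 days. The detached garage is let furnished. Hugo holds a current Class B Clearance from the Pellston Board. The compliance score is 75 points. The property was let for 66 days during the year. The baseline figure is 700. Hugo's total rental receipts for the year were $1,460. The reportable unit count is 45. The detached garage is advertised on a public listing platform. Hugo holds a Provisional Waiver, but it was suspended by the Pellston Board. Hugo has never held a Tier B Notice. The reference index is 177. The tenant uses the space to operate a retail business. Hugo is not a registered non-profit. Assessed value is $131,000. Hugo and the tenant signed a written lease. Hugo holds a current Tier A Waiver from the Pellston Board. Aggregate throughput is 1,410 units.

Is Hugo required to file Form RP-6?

Yes — Hugo must file Form RP-6.

Exception (a) fails — a written lease is in place.
Exception (b)'s conditions are all satisfied: the reportable unit count is 45, below the 59 limit; the property is let furnished; the baseline figure is 700, meeting the 669 threshold. But applying paragraphs (f)–(m): (f) operates against (b): the registered capacity is 1,930 units, less than the 2,230 units limit. (g) would limit (f) — the property is publicly advertised — but (h) sets (g) aside: (h) operates against (g): the reference index is 177, meeting the 145 threshold. (i) is engaged (the space is let for business use), but is set aside by (j): (j) operates against (i): a current Provisional Clearance is held. (k) would limit (j) — a current Tier 3 Approval is held — but (l) sets (k) aside: (l) is engaged — a current Tier A Waiver is held. (m) is not engaged (the Tier B Notice is not current), so (l) stands. (b) is therefore removed.
Exception (c) requires that total rental receipts for the year are below $1,140; but total rental receipts for the year are $1,460, not below $1,140, so (c) is unavailable.
Exception (d) does not apply: Hugo is not a registered non-profit.
Exception (e): a Small Lessor Declaration is on file; the number of days the property was let is 66 days, under the 73 days limit — every condition holds. Turning to paragraphs (p)–(q): (p) operates against (e): aggregate throughput is 1,410 units, under the 1,500 units limit. (q), which would lift (p), is inapplicable — the qualifying period is 360 days, not less than 340 days. Exception (e) does not apply.
No exception applies. The general rule governs.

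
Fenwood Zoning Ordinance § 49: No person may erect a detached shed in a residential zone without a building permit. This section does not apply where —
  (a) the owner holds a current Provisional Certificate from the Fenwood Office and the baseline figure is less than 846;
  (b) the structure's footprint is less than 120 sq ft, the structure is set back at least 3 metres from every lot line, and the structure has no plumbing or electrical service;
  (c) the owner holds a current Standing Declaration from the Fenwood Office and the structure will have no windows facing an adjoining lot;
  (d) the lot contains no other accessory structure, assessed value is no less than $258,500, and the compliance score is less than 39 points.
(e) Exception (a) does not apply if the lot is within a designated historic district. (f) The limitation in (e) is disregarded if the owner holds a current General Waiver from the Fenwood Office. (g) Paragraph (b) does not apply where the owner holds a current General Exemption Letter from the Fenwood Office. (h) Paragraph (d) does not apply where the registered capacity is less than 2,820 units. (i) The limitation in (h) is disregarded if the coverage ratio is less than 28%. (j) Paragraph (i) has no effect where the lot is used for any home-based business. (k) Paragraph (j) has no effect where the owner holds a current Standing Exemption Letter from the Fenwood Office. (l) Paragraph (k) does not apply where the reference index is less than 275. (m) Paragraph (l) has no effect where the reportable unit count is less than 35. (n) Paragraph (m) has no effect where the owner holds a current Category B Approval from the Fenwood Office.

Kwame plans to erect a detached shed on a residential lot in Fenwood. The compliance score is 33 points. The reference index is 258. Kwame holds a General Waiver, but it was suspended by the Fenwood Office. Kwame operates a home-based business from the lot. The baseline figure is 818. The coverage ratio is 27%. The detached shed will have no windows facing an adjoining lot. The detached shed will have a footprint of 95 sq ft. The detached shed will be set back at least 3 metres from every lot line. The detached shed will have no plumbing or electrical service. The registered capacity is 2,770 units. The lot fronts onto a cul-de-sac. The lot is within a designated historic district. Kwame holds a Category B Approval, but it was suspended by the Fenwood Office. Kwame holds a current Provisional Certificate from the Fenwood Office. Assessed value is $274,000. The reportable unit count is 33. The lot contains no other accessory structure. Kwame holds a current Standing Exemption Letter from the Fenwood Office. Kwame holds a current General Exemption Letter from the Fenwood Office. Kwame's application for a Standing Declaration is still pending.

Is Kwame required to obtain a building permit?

No — exception (d) applies; Kwame does not need a building permit.

Exception (a) is satisfied on its face — a current Provisional Certificate is held; the baseline figure is 818, less than the 846 limit. However, paragraphs (e)–(f) must be considered: (e) operates — the lot is in a historic district. (f), which would lift (e), is not triggered — there is no General Waiver in force. Exception (a) does not apply.
Exception (b)'s conditions are all satisfied: the structure's footprint is 95 sq ft, less than the 120 sq ft limit; the setback is at least 3 m on every side; there is no plumbing or electrical service. But: (g) is engaged — a current General Exemption Letter is held. Exception (b) does not apply.
Exception (c) does not apply: the Standing Declaration is not current.
Exception (d) is satisfied on its face — the lot has no other accessory structure; assessed value is $274,000, meeting the $258,500 threshold; the compliance score is 33 points, less than the 39 points limit. Under paragraphs (h)–(n): (h) would limit (d) — the registered capacity is 2,770 units, less than the 2,820 units limit — but (i) sets (h) aside: (i) is engaged — the coverage ratio is 27%, less than the 28% limit. (j) would limit (i) — a home-based business operates on the lot — but (k) sets (j) aside: (k) operates against (j): a current Standing Exemption Letter is held. (l) is engaged (the reference index is 258, less than the 275 limit), but is overridden by (m): (m) operates against (l): the reportable unit count is 33, less than the 35 limit. (n), which would lift (m), is inapplicable — no current Category B Approval is held. So (d) applies.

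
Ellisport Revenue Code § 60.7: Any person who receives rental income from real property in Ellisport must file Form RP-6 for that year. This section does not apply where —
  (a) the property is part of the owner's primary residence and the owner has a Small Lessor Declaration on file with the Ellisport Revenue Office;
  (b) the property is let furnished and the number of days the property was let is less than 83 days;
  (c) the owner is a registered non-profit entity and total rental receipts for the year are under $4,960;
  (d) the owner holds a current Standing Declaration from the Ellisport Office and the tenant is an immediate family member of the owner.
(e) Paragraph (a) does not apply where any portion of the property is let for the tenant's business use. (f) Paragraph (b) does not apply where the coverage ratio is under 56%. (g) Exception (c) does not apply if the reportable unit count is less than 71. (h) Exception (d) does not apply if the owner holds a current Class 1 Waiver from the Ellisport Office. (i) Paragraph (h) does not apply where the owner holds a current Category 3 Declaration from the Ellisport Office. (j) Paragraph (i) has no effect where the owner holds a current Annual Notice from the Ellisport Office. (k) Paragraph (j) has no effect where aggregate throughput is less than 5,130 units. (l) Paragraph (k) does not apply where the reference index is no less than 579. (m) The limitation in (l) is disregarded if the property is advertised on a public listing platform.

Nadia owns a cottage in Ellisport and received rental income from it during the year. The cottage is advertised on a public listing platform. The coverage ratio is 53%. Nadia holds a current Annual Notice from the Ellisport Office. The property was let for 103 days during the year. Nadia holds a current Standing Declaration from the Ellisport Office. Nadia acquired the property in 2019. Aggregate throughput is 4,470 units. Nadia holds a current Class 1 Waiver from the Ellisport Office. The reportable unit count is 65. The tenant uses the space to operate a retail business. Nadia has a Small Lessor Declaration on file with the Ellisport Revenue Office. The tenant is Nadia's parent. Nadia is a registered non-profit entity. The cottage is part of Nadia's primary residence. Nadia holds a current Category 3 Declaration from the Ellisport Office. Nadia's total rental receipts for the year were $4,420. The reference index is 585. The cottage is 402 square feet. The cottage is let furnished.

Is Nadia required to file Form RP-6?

Exception (a) is satisfied on its face — the cottage is part of the primary residence; a Small Lessor Declaration is on file. But applying paragraph (e): (e) operates against (a): the space is let for business use. So (a) is unavailable.
Exception (b) requires that the number of days the property was let is less than 83 days; but the number of days the property was let is 103 days, not less than 83 days, so (b) is unavailable.
All of (c)'s requirements are met (Nadia is a registered non-profit; total rental receipts for the year are $4,420, under the $4,960 limit). Turning to paragraph (g): (g) operates against (c): the reportable unit count is 65, less than the 71 limit. So (c) is unavailable.
All of (d)'s requirements are met (a current Standing Declaration is held; the tenant is an immediate family member). Under paragraphs (h)–(m): (h) is engaged (a current Class 1 Waiver is held), but is set aside by (i): (i) operates against (h): a current Category 3 Declaration is held. (j) would limit (i) — a current Annual Notice is held — but (k) sets (j) aside: (k) is triggered — aggregate throughput is 4,470 units, less than the 5,130 units limit. (l) is triggered (the reference index is 585, meeting the 579 threshold), but is displaced by (m): (m) operates — the property is publicly advertised. Exception (d) stands.

No — exception (d) applies; Nadia is not required to file Form RP-6.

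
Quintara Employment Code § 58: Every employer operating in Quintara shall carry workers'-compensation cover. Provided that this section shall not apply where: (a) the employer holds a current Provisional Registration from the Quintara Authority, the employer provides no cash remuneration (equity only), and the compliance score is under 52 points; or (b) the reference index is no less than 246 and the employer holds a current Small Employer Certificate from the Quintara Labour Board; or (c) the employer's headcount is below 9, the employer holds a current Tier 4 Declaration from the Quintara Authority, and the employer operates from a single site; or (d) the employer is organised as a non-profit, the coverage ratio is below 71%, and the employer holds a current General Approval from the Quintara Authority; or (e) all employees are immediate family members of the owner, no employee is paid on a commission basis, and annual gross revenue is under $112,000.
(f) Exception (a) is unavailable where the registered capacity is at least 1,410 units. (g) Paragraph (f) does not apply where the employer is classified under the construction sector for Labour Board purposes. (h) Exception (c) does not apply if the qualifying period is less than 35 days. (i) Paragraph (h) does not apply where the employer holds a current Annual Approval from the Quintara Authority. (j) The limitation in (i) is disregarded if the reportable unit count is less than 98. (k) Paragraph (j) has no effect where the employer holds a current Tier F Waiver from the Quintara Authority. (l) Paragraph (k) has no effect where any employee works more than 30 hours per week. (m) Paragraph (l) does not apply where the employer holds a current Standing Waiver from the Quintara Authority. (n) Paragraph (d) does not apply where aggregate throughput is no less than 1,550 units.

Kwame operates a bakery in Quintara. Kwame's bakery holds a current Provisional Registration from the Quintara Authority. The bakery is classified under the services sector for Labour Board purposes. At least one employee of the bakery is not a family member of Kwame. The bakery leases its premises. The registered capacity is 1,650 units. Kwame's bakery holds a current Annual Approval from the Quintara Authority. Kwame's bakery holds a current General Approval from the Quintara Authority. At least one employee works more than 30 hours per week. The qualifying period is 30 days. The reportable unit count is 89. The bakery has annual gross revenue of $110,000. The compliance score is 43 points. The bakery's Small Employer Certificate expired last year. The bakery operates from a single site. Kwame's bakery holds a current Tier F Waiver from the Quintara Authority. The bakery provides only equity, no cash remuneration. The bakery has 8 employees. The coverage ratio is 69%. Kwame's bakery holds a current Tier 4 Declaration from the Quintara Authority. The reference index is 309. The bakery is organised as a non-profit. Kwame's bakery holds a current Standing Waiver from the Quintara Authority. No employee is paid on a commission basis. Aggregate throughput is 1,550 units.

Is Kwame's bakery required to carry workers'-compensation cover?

Exception (a) is satisfied on its face — a current Provisional Registration is held; remuneration is equity-only; the compliance score is 43 points, under the 52 points limit. However, paragraphs (f)–(g) must be considered: (f) is triggered — the registered capacity is 1,650 units, meeting the 1,410 units threshold. (g) is not triggered (the bakery is classified under the services sector), so (f) stands. (a) is therefore removed.
Exception (b) requires that the employer holds a current Small Employer Certificate from the Quintara Labour Board; but the Small Employer Certificate has expired, so (b) is unavailable.
All of (c)'s requirements are met (the employer's headcount is 8, below the 9 limit; a current Tier 4 Declaration is held; the employer operates from a single site). Applying paragraphs (h)–(m): (h) applies (the qualifying period is 30 days, less than the 35 days limit), but is displaced by (i): (i) applies — a current Annual Approval is held. (j) would limit (i) — the reportable unit count is 89, less than the 98 limit — but (k) sets (j) aside: (k) operates against (j): a current Tier F Waiver is held. (l) would limit (k) — at least one employee exceeds 30 hours/week — but (m) sets (l) aside: (m) operates against (l): a current Standing Waiver is held. (c) remains available.
Exception (d)'s conditions are all satisfied: the employer is a non-profit; the coverage ratio is 69%, below the 71% limit; a current General Approval is held. However, paragraph (n) must be considered: (n) operates against (d): aggregate throughput is 1,550 units, meeting the 1,550 units threshold. So (d) is unavailable.
Exception (e) does not apply: at least one employee is not a family member.

No — exception (c) applies; Kwame's bakery is not required to carry workers'-compensation cover.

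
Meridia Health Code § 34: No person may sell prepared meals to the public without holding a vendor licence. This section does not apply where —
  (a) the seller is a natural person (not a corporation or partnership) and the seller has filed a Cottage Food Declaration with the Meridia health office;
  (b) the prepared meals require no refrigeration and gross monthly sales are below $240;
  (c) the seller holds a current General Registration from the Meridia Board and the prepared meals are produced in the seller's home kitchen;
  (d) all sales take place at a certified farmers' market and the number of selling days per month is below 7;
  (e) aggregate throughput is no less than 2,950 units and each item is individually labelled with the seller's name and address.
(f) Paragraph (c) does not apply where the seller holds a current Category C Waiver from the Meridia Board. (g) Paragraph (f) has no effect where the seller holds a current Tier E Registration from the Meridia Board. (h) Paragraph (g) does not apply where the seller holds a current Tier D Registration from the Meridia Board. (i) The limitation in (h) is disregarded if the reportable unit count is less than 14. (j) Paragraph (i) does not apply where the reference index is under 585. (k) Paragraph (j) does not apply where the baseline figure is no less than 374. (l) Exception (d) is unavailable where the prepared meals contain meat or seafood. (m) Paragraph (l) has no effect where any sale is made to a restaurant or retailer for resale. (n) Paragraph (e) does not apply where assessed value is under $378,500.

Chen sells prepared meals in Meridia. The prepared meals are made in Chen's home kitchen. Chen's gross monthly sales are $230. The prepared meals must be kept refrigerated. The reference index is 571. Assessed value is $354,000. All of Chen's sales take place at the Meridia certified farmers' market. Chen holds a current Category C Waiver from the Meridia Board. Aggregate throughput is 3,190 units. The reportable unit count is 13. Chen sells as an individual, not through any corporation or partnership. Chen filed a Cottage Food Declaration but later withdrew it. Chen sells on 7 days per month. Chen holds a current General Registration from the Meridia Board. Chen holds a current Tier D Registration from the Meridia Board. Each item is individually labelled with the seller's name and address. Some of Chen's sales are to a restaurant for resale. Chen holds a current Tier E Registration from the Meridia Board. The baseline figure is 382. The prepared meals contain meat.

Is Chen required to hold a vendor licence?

No — exception (c) applies; Chen is not required to hold a vendor licence.

Exception (a) fails — the Cottage Food Declaration was withdrawn.
Exception (b) fails — the prepared meals require refrigeration.
Exception (c) is satisfied on its face — a current General Registration is held; the prepared meals are home-kitchen produced. Applying paragraphs (f)–(k): (f) would limit (c) — a current Category C Waiver is held — but (g) sets (f) aside: (g) operates against (f): a current Tier E Registration is held. (h) would limit (g) — a current Tier D Registration is held — but (i) sets (h) aside: (i) operates against (h): the reportable unit count is 13, less than the 14 limit. (j) is triggered (the reference index is 571, under the 585 limit), but is overridden by (k): (k) operates — the baseline figure is 382, meeting the 374 threshold. (c) remains available.
Exception (d) requires that the number of selling days per month is below 7; but the number of selling days per month is 7, not below 7, so (d) is unavailable.
All of (e)'s requirements are met (aggregate throughput is 3,190 units, meeting the 2,950 units threshold; items are individually labelled). But: (n) is engaged — assessed value is $354,000, under the $378,500 limit. Exception (e) does not apply.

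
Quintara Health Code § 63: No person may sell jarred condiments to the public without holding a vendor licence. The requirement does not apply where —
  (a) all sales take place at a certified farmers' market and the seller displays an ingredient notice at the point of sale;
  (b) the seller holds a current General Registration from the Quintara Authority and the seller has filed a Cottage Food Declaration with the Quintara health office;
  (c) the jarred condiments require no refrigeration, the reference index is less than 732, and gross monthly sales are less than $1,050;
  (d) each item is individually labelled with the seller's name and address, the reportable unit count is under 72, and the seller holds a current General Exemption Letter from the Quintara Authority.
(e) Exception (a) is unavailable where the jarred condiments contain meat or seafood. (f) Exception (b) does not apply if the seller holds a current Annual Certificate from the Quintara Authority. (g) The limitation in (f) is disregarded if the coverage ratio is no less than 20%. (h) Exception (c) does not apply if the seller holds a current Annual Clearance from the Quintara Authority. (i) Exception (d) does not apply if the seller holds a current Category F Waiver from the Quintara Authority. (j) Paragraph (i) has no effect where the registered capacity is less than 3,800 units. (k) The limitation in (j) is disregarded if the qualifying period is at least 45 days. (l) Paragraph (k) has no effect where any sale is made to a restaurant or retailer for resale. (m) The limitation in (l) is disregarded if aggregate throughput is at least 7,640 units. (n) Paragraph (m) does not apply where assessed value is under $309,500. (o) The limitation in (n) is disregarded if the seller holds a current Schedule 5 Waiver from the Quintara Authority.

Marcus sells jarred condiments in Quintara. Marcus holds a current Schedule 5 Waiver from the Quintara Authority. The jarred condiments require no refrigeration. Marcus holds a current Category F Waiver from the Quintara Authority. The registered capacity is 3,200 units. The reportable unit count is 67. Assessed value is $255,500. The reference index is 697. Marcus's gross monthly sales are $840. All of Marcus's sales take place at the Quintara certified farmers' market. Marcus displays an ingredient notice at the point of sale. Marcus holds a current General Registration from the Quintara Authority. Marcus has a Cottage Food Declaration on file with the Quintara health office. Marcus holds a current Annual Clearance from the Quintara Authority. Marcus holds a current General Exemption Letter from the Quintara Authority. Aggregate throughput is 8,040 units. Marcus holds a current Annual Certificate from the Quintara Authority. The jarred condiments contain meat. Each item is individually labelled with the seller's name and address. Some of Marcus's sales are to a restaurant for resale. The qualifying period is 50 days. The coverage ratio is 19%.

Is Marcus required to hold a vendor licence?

Exception (a): all sales are at a certified farmers' market; an ingredient notice is displayed — every condition holds. But: (e) applies — the jarred condiments contain meat. (a) is therefore removed.
Exception (b): a current General Registration is held; a Cottage Food Declaration is on file — every condition holds. But: (f) operates against (b): a current Annual Certificate is held. (g) does not operate here (the coverage ratio is 19%, short of 20%), so (f) stands. So (b) is unavailable.
Exception (c): the jarred condiments are shelf-stable; the reference index is 697, less than the 732 limit; gross monthly sales are $840, less than the $1,050 limit — every condition holds. But: (h) applies — a current Annual Clearance is held. So (c) is unavailable.
Exception (d): items are individually labelled; the reportable unit count is 67, under the 72 limit; a current General Exemption Letter is held — every condition holds. However, paragraphs (i)–(o) must be considered: (i) operates against (d): a current Category F Waiver is held. (j) would limit (i) — the registered capacity is 3,200 units, less than the 3,800 units limit — but (k) sets (j) aside: (k) applies — the qualifying period is 50 days, meeting the 45 days threshold. (l) applies (some sales are to a restaurant for resale), but is displaced by (m): (m) is triggered — aggregate throughput is 8,040 units, meeting the 7,640 units threshold. (n) would limit (m) — assessed value is $255,500, under the $309,500 limit — but (o) sets (n) aside: (o) operates against (n): a current Schedule 5 Waiver is held. Exception (d) does not apply.
No exception displaces § 63.

Yes — Marcus must hold a vendor licence.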